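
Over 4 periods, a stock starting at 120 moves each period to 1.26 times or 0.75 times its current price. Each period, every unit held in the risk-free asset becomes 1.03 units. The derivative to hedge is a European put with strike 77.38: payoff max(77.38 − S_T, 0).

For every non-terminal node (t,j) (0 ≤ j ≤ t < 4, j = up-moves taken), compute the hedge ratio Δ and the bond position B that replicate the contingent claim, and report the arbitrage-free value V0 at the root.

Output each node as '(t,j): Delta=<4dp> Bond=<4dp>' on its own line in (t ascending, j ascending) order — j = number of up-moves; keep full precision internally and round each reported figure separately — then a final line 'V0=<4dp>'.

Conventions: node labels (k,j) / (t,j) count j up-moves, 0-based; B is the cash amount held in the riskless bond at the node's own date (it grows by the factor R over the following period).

(0,0): Delta=-0.1035 Bond=16.3008
(1,0): Delta=-0.2461 Bond=29.6205
(1,1): Delta=-0.0338 Bond=6.2503
(2,0): Delta=-0.5388 Bond=50.2722
(2,1): Delta=-0.1029 Bond=14.2752
(2,2): Delta=0.0000 Bond=0.0000
(3,0): Delta=-1.0000 Bond=75.1262
(3,1): Delta=-0.3134 Bond=32.6034
(3,2): Delta=0.0000 Bond=0.0000
(3,3): Delta=0.0000 Bond=0.0000
V0=3.8810

Arbitrage-free pricing uses the up-move probability p* = (R−d)/(u−d) = 0.5490, discounting each step at R = 1.03.
At maturity the claim pays: V(4,0)=39.4112, V(4,1)=13.5925, V(4,2)=0.0000, V(4,3)=0.0000, V(4,4)=0.0000
Node (3,0) S=50.6250: V=(p*·13.5925+(1−p*)·39.4112)/1.03=24.5012; Δ=(13.5925−39.4112)/(63.7875−37.9688)=-1.0000; B=V−Δ·S=75.1262
Node (3,1) S=85.0500: V=(p*·0.0000+(1−p*)·13.5925)/1.03=5.9514; Δ=(0.0000−13.5925)/(107.1630−63.7875)=-0.3134; B=V−Δ·S=32.6034
Node (3,2) S=142.8840: V=(p*·0.0000+(1−p*)·0.0000)/1.03=0.0000; Δ=(0.0000−0.0000)/(180.0338−107.1630)=0.0000; B=V−Δ·S=0.0000
Node (3,3) S=240.0451: V=(p*·0.0000+(1−p*)·0.0000)/1.03=0.0000; Δ=(0.0000−0.0000)/(302.4569−180.0338)=0.0000; B=V−Δ·S=0.0000
Node (2,0) S=67.5000: V=(p*·5.9514+(1−p*)·24.5012)/1.03=13.9000; Δ=(5.9514−24.5012)/(85.0500−50.6250)=-0.5388; B=V−Δ·S=50.2722
Node (2,1) S=113.4000: V=(p*·0.0000+(1−p*)·5.9514)/1.03=2.6058; Δ=(0.0000−5.9514)/(142.8840−85.0500)=-0.1029; B=V−Δ·S=14.2752
Node (2,2) S=190.5120: V=(p*·0.0000+(1−p*)·0.0000)/1.03=0.0000; Δ=(0.0000−0.0000)/(240.0451−142.8840)=0.0000; B=V−Δ·S=0.0000
Node (1,0) S=90.0000: V=(p*·2.6058+(1−p*)·13.9000)/1.03=7.4750; Δ=(2.6058−13.9000)/(113.4000−67.5000)=-0.2461; B=V−Δ·S=29.6205
Node (1,1) S=151.2000: V=(p*·0.0000+(1−p*)·2.6058)/1.03=1.1409; Δ=(0.0000−2.6058)/(190.5120−113.4000)=-0.0338; B=V−Δ·S=6.2503
Node (0,0) S=120.0000: V=(p*·1.1409+(1−p*)·7.4750)/1.03=3.8810; Δ=(1.1409−7.4750)/(151.2000−90.0000)=-0.1035; B=V−Δ·S=16.3008
Verification: the root portfolio costs Δ(0,0)·S0 + B(0,0) = 3.8810, matching V0.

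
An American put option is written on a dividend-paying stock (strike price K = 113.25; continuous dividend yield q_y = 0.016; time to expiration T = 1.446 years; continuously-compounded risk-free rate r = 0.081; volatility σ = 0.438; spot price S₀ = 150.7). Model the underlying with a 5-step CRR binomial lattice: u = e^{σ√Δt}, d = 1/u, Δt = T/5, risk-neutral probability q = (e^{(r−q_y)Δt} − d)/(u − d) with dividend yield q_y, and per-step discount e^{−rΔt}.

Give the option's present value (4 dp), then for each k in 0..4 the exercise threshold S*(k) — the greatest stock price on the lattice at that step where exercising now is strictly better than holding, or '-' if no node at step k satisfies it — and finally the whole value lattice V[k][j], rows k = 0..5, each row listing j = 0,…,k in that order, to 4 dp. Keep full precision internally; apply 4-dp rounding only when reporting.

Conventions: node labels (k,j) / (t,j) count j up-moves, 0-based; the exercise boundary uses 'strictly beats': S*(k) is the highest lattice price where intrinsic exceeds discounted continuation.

price = 8.6791
boundary = - - - 74.3406 58.7395
tree:
8.6791
14.7491 2.5647
24.4118 5.0617 0.0000
38.9094 9.9896 0.0000 0.0000
54.5105 19.7152 0.0000 0.0000 0.0000
66.8375 38.9094 0.0000 0.0000 0.0000 0.0000

Δt=0.28920, u=1.26560, d=0.79014, q=0.48130, disc=e^(-rΔt)=0.97685
k=5 terminal: V=max(K-S,0) → 66.8375 38.9094 0.0000 0.0000 0.0000 0.0000
k=4: j=0 S=58.7395 intr=54.5105 cont=52.1596 V=54.5105[EX]; j=1 S=94.0853 intr=19.1647 cont=19.7152 V=19.7152[hold]; j=2 S=150.7000 intr=0.0000 cont=0.0000 V=0.0000[hold]; j=3 S=241.3819 intr=0.0000 cont=0.0000 V=0.0000[hold]; j=4 S=386.6306 intr=0.0000 cont=0.0000 V=0.0000[hold]  S*(4)=58.7395
k=3: j=0 S=74.3406 intr=38.9094 cont=36.8894 V=38.9094[EX]; j=1 S=119.0742 intr=0.0000 cont=9.9896 V=9.9896[hold]; j=2 S=190.7256 intr=0.0000 cont=0.0000 V=0.0000[hold]; j=3 S=305.4925 intr=0.0000 cont=0.0000 V=0.0000[hold]  S*(3)=74.3406
k=2: j=0 S=94.0853 intr=19.1647 cont=24.4118 V=24.4118[hold]; j=1 S=150.7000 intr=0.0000 cont=5.0617 V=5.0617[hold]; j=2 S=241.3819 intr=0.0000 cont=0.0000 V=0.0000[hold]  S*(2)=-
k=1: j=0 S=119.0742 intr=0.0000 cont=14.7491 V=14.7491[hold]; j=1 S=190.7256 intr=0.0000 cont=2.5647 V=2.5647[hold]  S*(1)=-
k=0: j=0 S=150.7000 intr=0.0000 cont=8.6791 V=8.6791[hold]  S*(0)=-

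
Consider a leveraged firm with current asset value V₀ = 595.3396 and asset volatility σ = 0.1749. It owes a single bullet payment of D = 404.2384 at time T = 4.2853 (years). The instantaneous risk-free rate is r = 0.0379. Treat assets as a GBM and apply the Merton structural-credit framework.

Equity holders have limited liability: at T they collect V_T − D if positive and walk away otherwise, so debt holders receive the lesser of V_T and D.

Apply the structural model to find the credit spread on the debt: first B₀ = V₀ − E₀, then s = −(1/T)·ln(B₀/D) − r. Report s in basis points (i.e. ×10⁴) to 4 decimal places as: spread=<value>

Work the structural quantities from V₀ = 595.3396 against face 404.2384:
d₁ = [ln(V₀/D) + (r + σ²/2)T] / (σ√T)
   = [ln(595.3396/404.2384) + (0.0379 + 0.5·0.1749²)·4.2853] / (0.1749·√4.2853)
   = [0.387127 + 0.227957] / 0.362060 = 1.698845
d₂ = d₁ − σ√T = 1.698845 − 0.362060 = 1.336785
N(d₁) = 0.955326,  N(d₂) = 0.909354,  e^(−rT) = 0.850090
E₀ = V₀·N(d₁) − D·e^(−rT)·N(d₂)
   = 595.3396·0.955326 − 404.2384·0.850090·0.909354 = 256.253842
B₀ = V₀ − E₀ = 595.3396 − 256.253842 = 339.085758
spread = −(1/T)·ln(B₀/D) − r = −(1/4.2853)·ln(339.085758/404.2384) − 0.0379 = 0.00311271
in basis points: 0.00311271 × 10⁴ = 31.1271 bp

spread=31.1271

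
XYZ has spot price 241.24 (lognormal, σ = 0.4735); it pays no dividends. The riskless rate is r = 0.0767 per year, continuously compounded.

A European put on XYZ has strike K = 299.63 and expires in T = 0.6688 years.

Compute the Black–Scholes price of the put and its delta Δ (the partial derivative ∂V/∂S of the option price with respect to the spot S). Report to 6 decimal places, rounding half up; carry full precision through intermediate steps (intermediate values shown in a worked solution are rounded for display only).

price = 65.646198
Δ = -0.592381

σ√T = 0.4735·√0.6688 = 0.387229
d₁ = (ln(S/K) + (r+σ²/2)T) / (σ√T) = (ln(241.24/299.63) + (0.0767+0.4735²/2)·0.6688) / 0.387229 = (-0.216756 + 0.126270) / 0.387229 = -0.233675
d₂ = d₁ − σ√T = -0.233675 − 0.387229 = -0.620905
e^{−rT} = 0.949997
N(−d₁) = 0.592381,  N(−d₂) = 0.732669
Put price V = K·e^{−rT}·N(−d₂) − S·N(−d₁) = 208.552302 − 142.906104 = 65.646198
Δ = −N(−d₁) = -0.592381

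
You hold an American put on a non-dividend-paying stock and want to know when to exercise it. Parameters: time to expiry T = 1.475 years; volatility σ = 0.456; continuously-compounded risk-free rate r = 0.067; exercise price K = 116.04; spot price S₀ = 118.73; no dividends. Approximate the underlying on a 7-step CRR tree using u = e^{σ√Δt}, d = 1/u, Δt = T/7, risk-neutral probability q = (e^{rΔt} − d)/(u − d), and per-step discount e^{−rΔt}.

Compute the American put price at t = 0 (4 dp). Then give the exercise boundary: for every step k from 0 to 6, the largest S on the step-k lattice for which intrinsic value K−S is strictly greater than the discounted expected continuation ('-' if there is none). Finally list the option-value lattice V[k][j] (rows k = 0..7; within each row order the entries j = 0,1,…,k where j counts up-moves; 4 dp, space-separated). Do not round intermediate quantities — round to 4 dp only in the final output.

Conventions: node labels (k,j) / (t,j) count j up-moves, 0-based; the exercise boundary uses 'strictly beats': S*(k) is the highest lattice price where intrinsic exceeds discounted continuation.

Δt=0.21071  u=1.23284  d=0.81114  q=0.48158  discount=0.98598
step 7 (expiry): payoffs max(K−S,0) = 88.6108 74.3505 52.6763 19.7339 0.0000 0.0000 0.0000 0.0000
step 6: (k=6,j=0): S=33.8158, K−S=82.2242, hold=80.5975 ⇒ V=82.2242 exercise | (k=6,j=1): S=51.3965, K−S=64.6435, hold=63.0168 ⇒ V=64.6435 exercise | (k=6,j=2): S=78.1173, K−S=37.9227, hold=36.2960 ⇒ V=37.9227 exercise | (k=6,j=3): S=118.7300, K−S=0.0000, hold=10.0871 ⇒ V=10.0871 continue | (k=6,j=4): S=180.4571, K−S=0.0000, hold=0.0000 ⇒ V=0.0000 continue | (k=6,j=5): S=274.2758, K−S=0.0000, hold=0.0000 ⇒ V=0.0000 continue | (k=6,j=6): S=416.8703, K−S=0.0000, hold=0.0000 ⇒ V=0.0000 continue  boundary S*=78.1173
step 5: (k=5,j=0): S=41.6895, K−S=74.3505, hold=72.7238 ⇒ V=74.3505 exercise | (k=5,j=1): S=63.3637, K−S=52.6763, hold=51.0496 ⇒ V=52.6763 exercise | (k=5,j=2): S=96.3061, K−S=19.7339, hold=24.1741 ⇒ V=24.1741 continue | (k=5,j=3): S=146.3751, K−S=0.0000, hold=5.1561 ⇒ V=5.1561 continue | (k=5,j=4): S=222.4747, K−S=0.0000, hold=0.0000 ⇒ V=0.0000 continue | (k=5,j=5): S=338.1382, K−S=0.0000, hold=0.0000 ⇒ V=0.0000 continue  boundary S*=63.3637
step 4: (k=4,j=0): S=51.3965, K−S=64.6435, hold=63.0168 ⇒ V=64.6435 exercise | (k=4,j=1): S=78.1173, K−S=37.9227, hold=38.4043 ⇒ V=38.4043 continue | (k=4,j=2): S=118.7300, K−S=0.0000, hold=14.8050 ⇒ V=14.8050 continue | (k=4,j=3): S=180.4571, K−S=0.0000, hold=2.6356 ⇒ V=2.6356 continue | (k=4,j=4): S=274.2758, K−S=0.0000, hold=0.0000 ⇒ V=0.0000 continue  boundary S*=51.3965
step 3: (k=3,j=0): S=63.3637, K−S=52.6763, hold=51.2783 ⇒ V=52.6763 exercise | (k=3,j=1): S=96.3061, K−S=19.7339, hold=26.6604 ⇒ V=26.6604 continue | (k=3,j=2): S=146.3751, K−S=0.0000, hold=8.8191 ⇒ V=8.8191 continue | (k=3,j=3): S=222.4747, K−S=0.0000, hold=1.3472 ⇒ V=1.3472 continue  boundary S*=63.3637
step 2: (k=2,j=0): S=78.1173, K−S=37.9227, hold=39.5849 ⇒ V=39.5849 continue | (k=2,j=1): S=118.7300, K−S=0.0000, hold=17.8152 ⇒ V=17.8152 continue | (k=2,j=2): S=180.4571, K−S=0.0000, hold=5.1476 ⇒ V=5.1476 continue  boundary S*=-
step 1: (k=1,j=0): S=96.3061, K−S=19.7339, hold=28.6932 ⇒ V=28.6932 continue | (k=1,j=1): S=146.3751, K−S=0.0000, hold=11.5506 ⇒ V=11.5506 continue  boundary S*=-
step 0: (k=0,j=0): S=118.7300, K−S=0.0000, hold=20.1512 ⇒ V=20.1512 continue  boundary S*=-

price = 20.1512
boundary = - - - 63.3637 51.3965 63.3637 78.1173
tree:
20.1512
28.6932 11.5506
39.5849 17.8152 5.1476
52.6763 26.6604 8.8191 1.3472
64.6435 38.4043 14.8050 2.6356 0.0000
74.3505 52.6763 24.1741 5.1561 0.0000 0.0000
82.2242 64.6435 37.9227 10.0871 0.0000 0.0000 0.0000
88.6108 74.3505 52.6763 19.7339 0.0000 0.0000 0.0000 0.0000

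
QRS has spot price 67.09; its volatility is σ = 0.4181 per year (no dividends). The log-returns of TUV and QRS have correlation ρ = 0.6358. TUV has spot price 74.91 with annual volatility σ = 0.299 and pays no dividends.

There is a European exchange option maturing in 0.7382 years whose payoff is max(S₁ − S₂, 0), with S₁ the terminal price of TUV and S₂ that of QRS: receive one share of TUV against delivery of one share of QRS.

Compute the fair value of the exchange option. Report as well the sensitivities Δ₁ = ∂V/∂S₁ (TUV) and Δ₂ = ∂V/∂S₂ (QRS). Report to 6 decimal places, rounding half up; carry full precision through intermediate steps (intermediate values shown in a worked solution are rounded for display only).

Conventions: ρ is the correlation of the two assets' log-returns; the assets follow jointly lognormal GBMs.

σ_eff = √(σ₁² + σ₂² − 2ρσ₁σ₂) = √(0.299² + 0.4181² − 2·0.6358·0.299·0.4181) = 0.324413
d₁ = (ln(S₁/S₂) + (q₂ − q₁ + σ_eff²/2)T) / (σ_eff√T) = (ln(74.91/67.09) + (0.0 − 0.0 + 0.052622)·0.7382) / 0.278731 = 0.534917
d₂ = d₁ − σ_eff√T = 0.534917 − 0.278731 = 0.256187
N(d₁) = 0.703646,  N(d₂) = 0.601097
V = S₁·e^{−q₁T}·N(d₁) − S₂·e^{−q₂T}·N(d₂) = 52.710153 − 40.327571 = 12.382582
Key observation: pricing in QRS-units makes this a unit-strike call on the ratio S₁/S₂ — the risk-free rate cancels and cannot affect the value.
Δ₁ = e^{−q₁T}·N(d₁) = 0.703646;  Δ₂ = −e^{−q₂T}·N(d₂) = -0.601097

exchange price = 12.382582
Δ1 = 0.703646
Δ2 = -0.601097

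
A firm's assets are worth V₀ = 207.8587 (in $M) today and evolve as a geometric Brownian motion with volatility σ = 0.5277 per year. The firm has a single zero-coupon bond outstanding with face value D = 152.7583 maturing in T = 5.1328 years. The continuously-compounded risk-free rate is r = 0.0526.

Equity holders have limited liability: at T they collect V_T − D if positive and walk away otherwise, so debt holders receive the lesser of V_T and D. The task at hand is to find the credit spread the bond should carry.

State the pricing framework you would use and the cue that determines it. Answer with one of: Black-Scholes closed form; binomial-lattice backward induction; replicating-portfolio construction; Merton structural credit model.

framework: Merton structural credit model

Key observation: the asked-for credit quantity lives on the firm's capital structure — asset value, asset volatility, debt face 152.7583 — which is the structural model's domain.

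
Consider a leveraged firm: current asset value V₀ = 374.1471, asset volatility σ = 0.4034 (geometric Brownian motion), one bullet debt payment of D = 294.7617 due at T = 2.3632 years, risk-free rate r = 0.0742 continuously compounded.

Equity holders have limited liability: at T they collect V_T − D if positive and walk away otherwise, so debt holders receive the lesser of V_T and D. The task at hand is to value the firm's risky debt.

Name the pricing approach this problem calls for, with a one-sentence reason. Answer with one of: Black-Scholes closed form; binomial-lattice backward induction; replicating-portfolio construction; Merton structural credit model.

Key observation: the asked-for credit quantity lives on the firm's capital structure — asset value, asset volatility, debt face 294.7617 — which is the structural model's domain.

framework: Merton structural credit model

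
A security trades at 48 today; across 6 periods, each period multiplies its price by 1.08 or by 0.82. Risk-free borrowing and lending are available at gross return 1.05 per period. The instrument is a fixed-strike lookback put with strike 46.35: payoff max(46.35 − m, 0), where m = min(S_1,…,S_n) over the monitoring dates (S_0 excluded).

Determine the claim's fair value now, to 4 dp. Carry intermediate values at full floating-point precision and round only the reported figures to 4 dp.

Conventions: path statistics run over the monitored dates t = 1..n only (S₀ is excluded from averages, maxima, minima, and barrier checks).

No-arbitrage gives p* = (R−d)/(u−d) = 0.8846: enumerate every path, weight its payoff by its p*-probability, and discount by R^6.
Enumerate all 2^6 = 64 price paths (U = up ×1.08, D = down ×0.82); each path with k up-moves has probability p*^k·(1−p*)^(6−k).
DDDDDD: m=14.5923, payoff=31.7577, prob=0.000002
UDDDDD: m=19.2192, payoff=27.1308, prob=0.000018
DUDDDD: m=19.2192, payoff=27.1308, prob=0.000018
UUDDDD: m=25.3130, payoff=21.0370, prob=0.000139
DDUDDD: m=19.2192, payoff=27.1308, prob=0.000018
UDUDDD: m=25.3130, payoff=21.0370, prob=0.000139
DUUDDD: m=25.3130, payoff=21.0370, prob=0.000139
UUUDDD: m=33.3391, payoff=13.0109, prob=0.001063
DDDUDD: m=19.2192, payoff=27.1308, prob=0.000018
UDDUDD: m=25.3130, payoff=21.0370, prob=0.000139
DUDUDD: m=25.3130, payoff=21.0370, prob=0.000139
UUDUDD: m=33.3391, payoff=13.0109, prob=0.001063
DDUUDD: m=25.3130, payoff=21.0370, prob=0.000139
UDUUDD: m=33.3391, payoff=13.0109, prob=0.001063
DUUUDD: m=33.3391, payoff=13.0109, prob=0.001063
UUUUDD: m=43.9101, payoff=2.4399, prob=0.008153
DDDDUD: m=19.2192, payoff=27.1308, prob=0.000018
UDDDUD: m=25.3130, payoff=21.0370, prob=0.000139
DUDDUD: m=25.3130, payoff=21.0370, prob=0.000139
UUDDUD: m=33.3391, payoff=13.0109, prob=0.001063
DDUDUD: m=25.3130, payoff=21.0370, prob=0.000139
UDUDUD: m=33.3391, payoff=13.0109, prob=0.001063
DUUDUD: m=33.3391, payoff=13.0109, prob=0.001063
UUUDUD: m=43.9101, payoff=2.4399, prob=0.008153
DDDUUD: m=25.3130, payoff=21.0370, prob=0.000139
UDDUUD: m=33.3391, payoff=13.0109, prob=0.001063
DUDUUD: m=33.3391, payoff=13.0109, prob=0.001063
UUDUUD: m=43.9101, payoff=2.4399, prob=0.008153
DDUUUD: m=32.2752, payoff=14.0748, prob=0.001063
UDUUUD: m=42.5088, payoff=3.8412, prob=0.008153
DUUUUD: m=39.3600, payoff=6.9900, prob=0.008153
UUUUUD: m=51.8400, payoff=0.0000, prob=0.062506
DDDDDU: m=17.7955, payoff=28.5545, prob=0.000018
UDDDDU: m=23.4380, payoff=22.9120, prob=0.000139
DUDDDU: m=23.4380, payoff=22.9120, prob=0.000139
UUDDDU: m=30.8696, payoff=15.4804, prob=0.001063
DDUDDU: m=23.4380, payoff=22.9120, prob=0.000139
UDUDDU: m=30.8696, payoff=15.4804, prob=0.001063
DUUDDU: m=30.8696, payoff=15.4804, prob=0.001063
UUUDDU: m=40.6575, payoff=5.6925, prob=0.008153
DDDUDU: m=23.4380, payoff=22.9120, prob=0.000139
UDDUDU: m=30.8696, payoff=15.4804, prob=0.001063
DUDUDU: m=30.8696, payoff=15.4804, prob=0.001063
UUDUDU: m=40.6575, payoff=5.6925, prob=0.008153
DDUUDU: m=30.8696, payoff=15.4804, prob=0.001063
UDUUDU: m=40.6575, payoff=5.6925, prob=0.008153
DUUUDU: m=39.3600, payoff=6.9900, prob=0.008153
UUUUDU: m=51.8400, payoff=0.0000, prob=0.062506
DDDDUU: m=21.7018, payoff=24.6482, prob=0.000139
UDDDUU: m=28.5829, payoff=17.7671, prob=0.001063
DUDDUU: m=28.5829, payoff=17.7671, prob=0.001063
UUDDUU: m=37.6458, payoff=8.7042, prob=0.008153
DDUDUU: m=28.5829, payoff=17.7671, prob=0.001063
UDUDUU: m=37.6458, payoff=8.7042, prob=0.008153
DUUDUU: m=37.6458, payoff=8.7042, prob=0.008153
UUUDUU: m=49.5823, payoff=0.0000, prob=0.062506
DDDUUU: m=26.4657, payoff=19.8843, prob=0.001063
UDDUUU: m=34.8572, payoff=11.4928, prob=0.008153
DUDUUU: m=34.8572, payoff=11.4928, prob=0.008153
UUDUUU: m=45.9095, payoff=0.4405, prob=0.062506
DDUUUU: m=32.2752, payoff=14.0748, prob=0.008153
UDUUUU: m=42.5088, payoff=3.8412, prob=0.062506
DUUUUU: m=39.3600, payoff=6.9900, prob=0.062506
UUUUUU: m=51.8400, payoff=0.0000, prob=0.479211
Price = Σ prob·payoff / R^6 = 1.928248 / 1.340096 = 1.4389

price = 1.4389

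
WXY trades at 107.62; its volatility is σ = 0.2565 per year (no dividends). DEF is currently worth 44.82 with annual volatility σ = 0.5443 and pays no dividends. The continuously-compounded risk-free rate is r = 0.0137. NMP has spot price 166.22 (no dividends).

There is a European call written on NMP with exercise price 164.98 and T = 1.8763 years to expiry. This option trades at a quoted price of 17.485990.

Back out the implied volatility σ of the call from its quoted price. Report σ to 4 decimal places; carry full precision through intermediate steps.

sigma = 0.1639

At σ = 0.1639 the Black–Scholes value reproduces the quote:
σ√T = 0.1639·√1.8763 = 0.224507
d₁ = (ln(S/K) + (r+σ²/2)T) / (σ√T) = (ln(166.22/164.98) + (0.0137+0.1639²/2)·1.8763) / 0.224507 = (0.007488 + 0.050907) / 0.224507 = 0.260103
d₂ = d₁ − σ√T = 0.260103 − 0.224507 = 0.035596
e^{−rT} = 0.974622
N(d₁) = 0.602608,  N(d₂) = 0.514198
V = S·N(d₁) − K·e^{−rT}·N(d₂) = 100.165479 − 82.679489 = 17.485990 (the observed quote) — the price is monotone increasing in volatility, hence this σ is the only solution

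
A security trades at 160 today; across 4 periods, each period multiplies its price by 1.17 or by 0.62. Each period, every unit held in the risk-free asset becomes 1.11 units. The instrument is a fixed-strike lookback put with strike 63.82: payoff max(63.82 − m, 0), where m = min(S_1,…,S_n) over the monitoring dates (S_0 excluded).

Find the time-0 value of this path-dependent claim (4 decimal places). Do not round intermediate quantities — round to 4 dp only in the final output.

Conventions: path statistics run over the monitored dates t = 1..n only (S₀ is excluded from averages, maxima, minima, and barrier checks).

price = 0.0816

Under the martingale measure an up-move has probability p* = 0.8909; value the claim as the probability-weighted average of per-path payoffs, discounted 4 periods at R = 1.11.
Enumerate all 2^4 = 16 price paths (U = up ×1.17, D = down ×0.62); each path with k up-moves has probability p*^k·(1−p*)^(4−k).
DDDD: m=23.6421, payoff=40.1779, prob=0.000142
UDDD: m=44.6150, payoff=19.2050, prob=0.001157
DUDD: m=44.6150, payoff=19.2050, prob=0.001157
UUDD: m=84.1928, payoff=0.0000, prob=0.009446
DDUD: m=44.6150, payoff=19.2050, prob=0.001157
UDUD: m=84.1928, payoff=0.0000, prob=0.009446
DUUD: m=84.1928, payoff=0.0000, prob=0.009446
UUUD: m=158.8800, payoff=0.0000, prob=0.077142
DDDU: m=38.1325, payoff=25.6875, prob=0.001157
UDDU: m=71.9597, payoff=0.0000, prob=0.009446
DUDU: m=71.9597, payoff=0.0000, prob=0.009446
UUDU: m=135.7949, payoff=0.0000, prob=0.077142
DDUU: m=61.5040, payoff=2.3160, prob=0.009446
UDUU: m=116.0640, payoff=0.0000, prob=0.077142
DUUU: m=99.2000, payoff=0.0000, prob=0.077142
UUUU: m=187.2000, payoff=0.0000, prob=0.629990
Price = Σ prob·payoff / R^4 = 0.123918 / 1.518070 = 0.0816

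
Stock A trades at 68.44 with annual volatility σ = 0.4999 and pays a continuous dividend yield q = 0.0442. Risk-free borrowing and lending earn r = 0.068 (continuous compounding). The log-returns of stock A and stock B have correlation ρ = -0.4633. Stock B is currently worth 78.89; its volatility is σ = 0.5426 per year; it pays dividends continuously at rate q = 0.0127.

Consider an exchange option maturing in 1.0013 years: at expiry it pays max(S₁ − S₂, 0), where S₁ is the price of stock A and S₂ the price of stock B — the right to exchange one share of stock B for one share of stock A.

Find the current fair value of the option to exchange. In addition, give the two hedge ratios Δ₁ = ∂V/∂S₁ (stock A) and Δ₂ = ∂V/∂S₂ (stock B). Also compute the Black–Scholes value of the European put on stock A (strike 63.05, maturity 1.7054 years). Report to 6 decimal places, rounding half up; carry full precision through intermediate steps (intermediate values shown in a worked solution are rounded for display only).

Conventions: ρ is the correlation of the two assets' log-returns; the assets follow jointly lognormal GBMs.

exchange price = 18.929815
Δ1 = 0.573434
Δ2 = -0.257523
price(stock A put K=63.05) = 11.901374

σ_eff = √(σ₁² + σ₂² − 2ρσ₁σ₂) = √(0.4999² + 0.5426² − 2·-0.4633·0.4999·0.5426) = 0.891993
d₁ = (ln(S₁/S₂) + (q₂ − q₁ + σ_eff²/2)T) / (σ_eff√T) = (ln(68.44/78.89) + (0.0127 − 0.0442 + 0.397826)·1.0013) / 0.892572 = 0.251750
d₂ = d₁ − σ_eff√T = 0.251750 − 0.892572 = -0.640823
N(d₁) = 0.599383,  N(d₂) = 0.260819
V = S₁·e^{−q₁T}·N(d₁) − S₂·e^{−q₂T}·N(d₂) = 39.245822 − 20.316006 = 18.929815
Δ₁ = e^{−q₁T}·N(d₁) = 0.573434;  Δ₂ = −e^{−q₂T}·N(d₂) = -0.257523
[vanilla: stock A put K=63.05]
σ√T = 0.4999·√1.7054 = 0.652824
d₁ = (ln(S/K) + (r−q+σ²/2)T) / (σ√T) = (ln(68.44/63.05) + (0.068−0.0442+0.4999²/2)·1.7054) / 0.652824 = (0.082029 + 0.253678) / 0.652824 = 0.514239
d₂ = d₁ − σ√T = 0.514239 − 0.652824 = -0.138585
e^{−rT} = 0.890504
e^{−qT} = 0.927392
N(−d₁) = 0.303542,  N(−d₂) = 0.555111
price = K·e^{−rT}·N(−d₂) − S·e^{−qT}·N(−d₁) = 31.167435 − 19.266061 = 11.901374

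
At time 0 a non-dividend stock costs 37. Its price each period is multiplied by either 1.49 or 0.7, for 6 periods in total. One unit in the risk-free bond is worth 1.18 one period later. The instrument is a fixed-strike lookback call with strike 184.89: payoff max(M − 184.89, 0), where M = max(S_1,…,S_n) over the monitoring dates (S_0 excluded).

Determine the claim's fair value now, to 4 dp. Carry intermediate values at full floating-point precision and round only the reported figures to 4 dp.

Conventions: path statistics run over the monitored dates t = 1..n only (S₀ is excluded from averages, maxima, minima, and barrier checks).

Set p* = 0.6076 (from d < R < u); the path-dependent value is the discounted p*-expectation over all price paths.
Enumerate all 2^6 = 64 price paths (U = up ×1.49, D = down ×0.7); each path with k up-moves has probability p*^k·(1−p*)^(6−k).
DDDDDD: M=25.9000, payoff=0.0000, prob=0.003651
UDDDDD: M=55.1300, payoff=0.0000, prob=0.005653
DUDDDD: M=38.5910, payoff=0.0000, prob=0.005653
UUDDDD: M=82.1437, payoff=0.0000, prob=0.008753
DDUDDD: M=27.0137, payoff=0.0000, prob=0.005653
UDUDDD: M=57.5006, payoff=0.0000, prob=0.008753
DUUDDD: M=57.5006, payoff=0.0000, prob=0.008753
UUUDDD: M=122.3941, payoff=0.0000, prob=0.013553
DDDUDD: M=25.9000, payoff=0.0000, prob=0.005653
UDDUDD: M=55.1300, payoff=0.0000, prob=0.008753
DUDUDD: M=40.2504, payoff=0.0000, prob=0.008753
UUDUDD: M=85.6759, payoff=0.0000, prob=0.013553
DDUUDD: M=40.2504, payoff=0.0000, prob=0.008753
UDUUDD: M=85.6759, payoff=0.0000, prob=0.013553
DUUUDD: M=85.6759, payoff=0.0000, prob=0.013553
UUUUDD: M=182.3672, payoff=0.0000, prob=0.020986
DDDDUD: M=25.9000, payoff=0.0000, prob=0.005653
UDDDUD: M=55.1300, payoff=0.0000, prob=0.008753
DUDDUD: M=38.5910, payoff=0.0000, prob=0.008753
UUDDUD: M=82.1437, payoff=0.0000, prob=0.013553
DDUDUD: M=28.1753, payoff=0.0000, prob=0.008753
UDUDUD: M=59.9731, payoff=0.0000, prob=0.013553
DUUDUD: M=59.9731, payoff=0.0000, prob=0.013553
UUUDUD: M=127.6571, payoff=0.0000, prob=0.020986
DDDUUD: M=28.1753, payoff=0.0000, prob=0.008753
UDDUUD: M=59.9731, payoff=0.0000, prob=0.013553
DUDUUD: M=59.9731, payoff=0.0000, prob=0.013553
UUDUUD: M=127.6571, payoff=0.0000, prob=0.020986
DDUUUD: M=59.9731, payoff=0.0000, prob=0.013553
UDUUUD: M=127.6571, payoff=0.0000, prob=0.020986
DUUUUD: M=127.6571, payoff=0.0000, prob=0.020986
UUUUUD: M=271.7272, payoff=86.8372, prob=0.032494
DDDDDU: M=25.9000, payoff=0.0000, prob=0.005653
UDDDDU: M=55.1300, payoff=0.0000, prob=0.008753
DUDDDU: M=38.5910, payoff=0.0000, prob=0.008753
UUDDDU: M=82.1437, payoff=0.0000, prob=0.013553
DDUDDU: M=27.0137, payoff=0.0000, prob=0.008753
UDUDDU: M=57.5006, payoff=0.0000, prob=0.013553
DUUDDU: M=57.5006, payoff=0.0000, prob=0.013553
UUUDDU: M=122.3941, payoff=0.0000, prob=0.020986
DDDUDU: M=25.9000, payoff=0.0000, prob=0.008753
UDDUDU: M=55.1300, payoff=0.0000, prob=0.013553
DUDUDU: M=41.9812, payoff=0.0000, prob=0.013553
UUDUDU: M=89.3599, payoff=0.0000, prob=0.020986
DDUUDU: M=41.9812, payoff=0.0000, prob=0.013553
UDUUDU: M=89.3599, payoff=0.0000, prob=0.020986
DUUUDU: M=89.3599, payoff=0.0000, prob=0.020986
UUUUDU: M=190.2090, payoff=5.3190, prob=0.032494
DDDDUU: M=25.9000, payoff=0.0000, prob=0.008753
UDDDUU: M=55.1300, payoff=0.0000, prob=0.013553
DUDDUU: M=41.9812, payoff=0.0000, prob=0.013553
UUDDUU: M=89.3599, payoff=0.0000, prob=0.020986
DDUDUU: M=41.9812, payoff=0.0000, prob=0.013553
UDUDUU: M=89.3599, payoff=0.0000, prob=0.020986
DUUDUU: M=89.3599, payoff=0.0000, prob=0.020986
UUUDUU: M=190.2090, payoff=5.3190, prob=0.032494
DDDUUU: M=41.9812, payoff=0.0000, prob=0.013553
UDDUUU: M=89.3599, payoff=0.0000, prob=0.020986
DUDUUU: M=89.3599, payoff=0.0000, prob=0.020986
UUDUUU: M=190.2090, payoff=5.3190, prob=0.032494
DDUUUU: M=89.3599, payoff=0.0000, prob=0.020986
UDUUUU: M=190.2090, payoff=5.3190, prob=0.032494
DUUUUU: M=190.2090, payoff=5.3190, prob=0.032494
UUUUUU: M=404.8735, payoff=219.9835, prob=0.050314
Price = Σ prob·payoff / R^6 = 14.754034 / 2.699554 = 5.4654

price = 5.4654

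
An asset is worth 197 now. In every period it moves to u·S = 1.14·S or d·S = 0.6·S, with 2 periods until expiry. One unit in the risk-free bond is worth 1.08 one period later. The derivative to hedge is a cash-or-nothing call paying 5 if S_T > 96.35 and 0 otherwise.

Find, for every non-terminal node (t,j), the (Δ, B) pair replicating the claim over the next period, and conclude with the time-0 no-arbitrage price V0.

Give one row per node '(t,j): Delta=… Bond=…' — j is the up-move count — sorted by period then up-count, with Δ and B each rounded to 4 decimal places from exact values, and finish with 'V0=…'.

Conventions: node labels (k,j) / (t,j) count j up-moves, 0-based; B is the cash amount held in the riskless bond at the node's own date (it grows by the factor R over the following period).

The replicating-portfolio and risk-neutral prices coincide; use p* = (1.08−0.6)/(1.14−0.6) = 0.8889 for the latter.
Terminal payoffs: V(2,0)=0.0000, V(2,1)=5.0000, V(2,2)=5.0000
(1,0): S=118.2000. Δ = (V_up−V_dn)/(S_up−S_dn) = (5.0000−0.0000)/(134.7480−70.9200) = 0.0783. V = [p*·5.0000 + (1−p*)·0.0000]/1.08 = 4.1152. B = V − Δ·S = -5.1440.
(1,1): S=224.5800. Δ = (V_up−V_dn)/(S_up−S_dn) = (5.0000−5.0000)/(256.0212−134.7480) = 0.0000. V = [p*·5.0000 + (1−p*)·5.0000]/1.08 = 4.6296. B = V − Δ·S = 4.6296.
(0,0): S=197.0000. Δ = (V_up−V_dn)/(S_up−S_dn) = (4.6296−4.1152)/(224.5800−118.2000) = 0.0048. V = [p*·4.6296 + (1−p*)·4.1152]/1.08 = 4.2338. B = V − Δ·S = 3.2812.
As a check, the time-0 holding Δ(0,0)·S0 + B(0,0) comes to 4.2338 — exactly V0.

(0,0): Delta=0.0048 Bond=3.2812
(1,0): Delta=0.0783 Bond=-5.1440
(1,1): Delta=0.0000 Bond=4.6296
V0=4.2338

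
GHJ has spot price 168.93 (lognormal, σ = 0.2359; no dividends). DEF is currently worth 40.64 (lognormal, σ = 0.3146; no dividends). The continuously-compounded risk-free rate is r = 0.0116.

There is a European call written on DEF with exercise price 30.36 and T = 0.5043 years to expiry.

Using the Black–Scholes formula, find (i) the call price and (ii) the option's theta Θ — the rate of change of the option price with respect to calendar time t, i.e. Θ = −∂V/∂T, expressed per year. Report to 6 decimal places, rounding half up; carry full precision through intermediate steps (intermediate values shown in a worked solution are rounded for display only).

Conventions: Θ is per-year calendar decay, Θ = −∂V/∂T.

price = 10.788655
Θ = -1.578666

σ√T = 0.3146·√0.5043 = 0.223410
d₁ = (ln(S/K) + (r+σ²/2)T) / (σ√T) = (ln(40.64/30.36) + (0.0116+0.3146²/2)·0.5043) / 0.223410 = (0.291627 + 0.030806) / 0.223410 = 1.443232
d₂ = d₁ − σ√T = 1.443232 − 0.223410 = 1.219821
e^{−rT} = 0.994167
N(d₁) = 0.925522,  N(d₂) = 0.888734
Call price V = S·N(d₁) − K·e^{−rT}·N(d₂) = 37.613230 − 26.824574 = 10.788655
φ(d₁) = (1/√(2π))·e^{−d₁²/2} = 0.140802
Θ = −S·φ(d₁)·σ/(2√T) − r·K·e^{−rT}·N(d₂) = −1.267501 − 0.311165 = -1.578666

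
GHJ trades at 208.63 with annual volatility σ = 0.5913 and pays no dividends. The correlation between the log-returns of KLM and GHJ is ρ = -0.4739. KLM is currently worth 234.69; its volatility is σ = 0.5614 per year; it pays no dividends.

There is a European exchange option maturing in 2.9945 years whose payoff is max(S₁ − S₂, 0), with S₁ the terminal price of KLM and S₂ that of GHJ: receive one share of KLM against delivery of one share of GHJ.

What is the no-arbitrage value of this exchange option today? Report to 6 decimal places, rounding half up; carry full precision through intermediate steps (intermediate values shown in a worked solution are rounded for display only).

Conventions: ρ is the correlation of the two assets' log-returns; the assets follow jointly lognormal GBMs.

σ_eff = √(σ₁² + σ₂² − 2ρσ₁σ₂) = √(0.5614² + 0.5913² − 2·-0.4739·0.5614·0.5913) = 0.989663
d₁ = (ln(S₁/S₂) + (q₂ − q₁ + σ_eff²/2)T) / (σ_eff√T) = (ln(234.69/208.63) + (0.0 − 0.0 + 0.489717)·2.9945) / 1.712575 = 0.925016
d₂ = d₁ − σ_eff√T = 0.925016 − 1.712575 = -0.787559
N(d₁) = 0.822521,  N(d₂) = 0.215477
V = S₁·e^{−q₁T}·N(d₁) − S₂·e^{−q₂T}·N(d₂) = 193.037519 − 44.955054 = 148.082464
Key observation: the rate r is irrelevant here: denominating values in GHJ turns the exchange into a ratio option on S₁/S₂, and discounting at r drops out.

exchange price = 148.082464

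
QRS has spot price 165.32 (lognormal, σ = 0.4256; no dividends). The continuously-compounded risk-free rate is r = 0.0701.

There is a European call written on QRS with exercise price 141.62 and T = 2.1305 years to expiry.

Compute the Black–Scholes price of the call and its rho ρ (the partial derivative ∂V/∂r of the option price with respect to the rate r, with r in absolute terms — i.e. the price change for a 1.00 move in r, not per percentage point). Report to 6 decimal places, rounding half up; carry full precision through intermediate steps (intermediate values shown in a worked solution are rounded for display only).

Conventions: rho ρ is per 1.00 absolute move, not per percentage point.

price = 60.656034
ρ = 148.378852

σ√T = 0.4256·√2.1305 = 0.621216
d₁ = (ln(S/K) + (r+σ²/2)T) / (σ√T) = (ln(165.32/141.62) + (0.0701+0.4256²/2)·2.1305) / 0.621216 = (0.154736 + 0.342302) / 0.621216 = 0.800106
d₂ = d₁ − σ√T = 0.800106 − 0.621216 = 0.178890
e^{−rT} = 0.861269
N(d₁) = 0.788175,  N(d₂) = 0.570988
Call price V = S·N(d₁) − K·e^{−rT}·N(d₂) = 130.301119 − 69.645084 = 60.656034
ρ = K·T·e^{−rT}·N(d₂) = 148.378852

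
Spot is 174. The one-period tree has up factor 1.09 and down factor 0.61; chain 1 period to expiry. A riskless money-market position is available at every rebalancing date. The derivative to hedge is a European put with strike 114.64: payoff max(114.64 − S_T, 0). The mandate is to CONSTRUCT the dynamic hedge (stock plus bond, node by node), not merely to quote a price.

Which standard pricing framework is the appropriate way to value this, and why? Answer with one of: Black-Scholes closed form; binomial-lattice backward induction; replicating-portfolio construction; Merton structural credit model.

framework: replicating-portfolio construction

Key observation: the deliverable is the dynamic trading strategy on the 1-step tree (spot 174, moves 1.09 and 0.61), so the valuation must go through the node-by-node replicating-portfolio solve.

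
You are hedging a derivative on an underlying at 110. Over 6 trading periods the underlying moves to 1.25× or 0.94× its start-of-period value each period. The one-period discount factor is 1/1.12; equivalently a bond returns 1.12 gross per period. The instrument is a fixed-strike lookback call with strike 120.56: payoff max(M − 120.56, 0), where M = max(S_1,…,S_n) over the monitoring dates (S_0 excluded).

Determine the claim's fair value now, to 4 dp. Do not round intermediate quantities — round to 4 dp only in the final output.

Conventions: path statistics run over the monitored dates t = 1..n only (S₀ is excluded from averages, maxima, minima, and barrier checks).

price = 53.0561

No-arbitrage gives p* = (R−d)/(u−d) = 0.5806: enumerate every path, weight its payoff by its p*-probability, and discount by R^6.
Enumerate all 2^6 = 64 price paths (U = up ×1.25, D = down ×0.94); each path with k up-moves has probability p*^k·(1−p*)^(6−k).
DDDDDD: M=103.4000, payoff=0.0000, prob=0.005439
UDDDDD: M=137.5000, payoff=16.9400, prob=0.007530
DUDDDD: M=129.2500, payoff=8.6900, prob=0.007530
UUDDDD: M=171.8750, payoff=51.3150, prob=0.010427
DDUDDD: M=121.4950, payoff=0.9350, prob=0.007530
UDUDDD: M=161.5625, payoff=41.0025, prob=0.010427
DUUDDD: M=161.5625, payoff=41.0025, prob=0.010427
UUUDDD: M=214.8438, payoff=94.2837, prob=0.014437
DDDUDD: M=114.2053, payoff=0.0000, prob=0.007530
UDDUDD: M=151.8688, payoff=31.3087, prob=0.010427
DUDUDD: M=151.8688, payoff=31.3087, prob=0.010427
UUDUDD: M=201.9531, payoff=81.3931, prob=0.014437
DDUUDD: M=151.8688, payoff=31.3087, prob=0.010427
UDUUDD: M=201.9531, payoff=81.3931, prob=0.014437
DUUUDD: M=201.9531, payoff=81.3931, prob=0.014437
UUUUDD: M=268.5547, payoff=147.9947, prob=0.019990
DDDDUD: M=107.3530, payoff=0.0000, prob=0.007530
UDDDUD: M=142.7566, payoff=22.1966, prob=0.010427
DUDDUD: M=142.7566, payoff=22.1966, prob=0.010427
UUDDUD: M=189.8359, payoff=69.2759, prob=0.014437
DDUDUD: M=142.7566, payoff=22.1966, prob=0.010427
UDUDUD: M=189.8359, payoff=69.2759, prob=0.014437
DUUDUD: M=189.8359, payoff=69.2759, prob=0.014437
UUUDUD: M=252.4414, payoff=131.8814, prob=0.019990
DDDUUD: M=142.7566, payoff=22.1966, prob=0.010427
UDDUUD: M=189.8359, payoff=69.2759, prob=0.014437
DUDUUD: M=189.8359, payoff=69.2759, prob=0.014437
UUDUUD: M=252.4414, payoff=131.8814, prob=0.019990
DDUUUD: M=189.8359, payoff=69.2759, prob=0.014437
UDUUUD: M=252.4414, payoff=131.8814, prob=0.019990
DUUUUD: M=252.4414, payoff=131.8814, prob=0.019990
UUUUUD: M=335.6934, payoff=215.1334, prob=0.027678
DDDDDU: M=103.4000, payoff=0.0000, prob=0.007530
UDDDDU: M=137.5000, payoff=16.9400, prob=0.010427
DUDDDU: M=134.1912, payoff=13.6312, prob=0.010427
UUDDDU: M=178.4458, payoff=57.8858, prob=0.014437
DDUDDU: M=134.1912, payoff=13.6312, prob=0.010427
UDUDDU: M=178.4458, payoff=57.8858, prob=0.014437
DUUDDU: M=178.4458, payoff=57.8858, prob=0.014437
UUUDDU: M=237.2949, payoff=116.7349, prob=0.019990
DDDUDU: M=134.1912, payoff=13.6312, prob=0.010427
UDDUDU: M=178.4458, payoff=57.8858, prob=0.014437
DUDUDU: M=178.4458, payoff=57.8858, prob=0.014437
UUDUDU: M=237.2949, payoff=116.7349, prob=0.019990
DDUUDU: M=178.4458, payoff=57.8858, prob=0.014437
UDUUDU: M=237.2949, payoff=116.7349, prob=0.019990
DUUUDU: M=237.2949, payoff=116.7349, prob=0.019990
UUUUDU: M=315.5518, payoff=194.9918, prob=0.027678
DDDDUU: M=134.1912, payoff=13.6312, prob=0.010427
UDDDUU: M=178.4458, payoff=57.8858, prob=0.014437
DUDDUU: M=178.4458, payoff=57.8858, prob=0.014437
UUDDUU: M=237.2949, payoff=116.7349, prob=0.019990
DDUDUU: M=178.4458, payoff=57.8858, prob=0.014437
UDUDUU: M=237.2949, payoff=116.7349, prob=0.019990
DUUDUU: M=237.2949, payoff=116.7349, prob=0.019990
UUUDUU: M=315.5518, payoff=194.9918, prob=0.027678
DDDUUU: M=178.4458, payoff=57.8858, prob=0.014437
UDDUUU: M=237.2949, payoff=116.7349, prob=0.019990
DUDUUU: M=237.2949, payoff=116.7349, prob=0.019990
UUDUUU: M=315.5518, payoff=194.9918, prob=0.027678
DDUUUU: M=237.2949, payoff=116.7349, prob=0.019990
UDUUUU: M=315.5518, payoff=194.9918, prob=0.027678
DUUUUU: M=315.5518, payoff=194.9918, prob=0.027678
UUUUUU: M=419.6167, payoff=299.0567, prob=0.038323
Price = Σ prob·payoff / R^6 = 104.723355 / 1.973823 = 53.0561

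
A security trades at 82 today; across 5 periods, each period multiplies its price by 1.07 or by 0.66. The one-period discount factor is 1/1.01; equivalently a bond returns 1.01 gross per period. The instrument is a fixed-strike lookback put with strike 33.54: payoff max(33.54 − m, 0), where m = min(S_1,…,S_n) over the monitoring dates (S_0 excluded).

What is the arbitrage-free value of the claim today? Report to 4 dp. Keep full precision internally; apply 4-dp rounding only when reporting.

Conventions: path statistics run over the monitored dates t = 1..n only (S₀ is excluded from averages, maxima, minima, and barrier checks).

Risk-neutral up-probability p* = (R−d)/(u−d) = (1.01−0.66)/(1.07−0.66) = 0.8537; the claim prices as the p*-weighted sum of path payoffs discounted by R^5.
Enumerate all 2^5 = 32 price paths (U = up ×1.07, D = down ×0.66); each path with k up-moves has probability p*^k·(1−p*)^(5−k).
DDDDD: m=10.2691, payoff=23.2709, prob=0.000067
UDDDD: m=16.6484, payoff=16.8916, prob=0.000392
DUDDD: m=16.6484, payoff=16.8916, prob=0.000392
UUDDD: m=26.9906, payoff=6.5494, prob=0.002284
DDUDD: m=16.6484, payoff=16.8916, prob=0.000392
UDUDD: m=26.9906, payoff=6.5494, prob=0.002284
DUUDD: m=26.9906, payoff=6.5494, prob=0.002284
UUUDD: m=43.7576, payoff=0.0000, prob=0.013323
DDDUD: m=16.6484, payoff=16.8916, prob=0.000392
UDDUD: m=26.9906, payoff=6.5494, prob=0.002284
DUDUD: m=26.9906, payoff=6.5494, prob=0.002284
UUDUD: m=43.7576, payoff=0.0000, prob=0.013323
DDUUD: m=26.9906, payoff=6.5494, prob=0.002284
UDUUD: m=43.7576, payoff=0.0000, prob=0.013323
DUUUD: m=43.7576, payoff=0.0000, prob=0.013323
UUUUD: m=70.9403, payoff=0.0000, prob=0.077715
DDDDU: m=15.5593, payoff=17.9807, prob=0.000392
UDDDU: m=25.2249, payoff=8.3151, prob=0.002284
DUDDU: m=25.2249, payoff=8.3151, prob=0.002284
UUDDU: m=40.8949, payoff=0.0000, prob=0.013323
DDUDU: m=25.2249, payoff=8.3151, prob=0.002284
UDUDU: m=40.8949, payoff=0.0000, prob=0.013323
DUUDU: m=40.8949, payoff=0.0000, prob=0.013323
UUUDU: m=66.2993, payoff=0.0000, prob=0.077715
DDDUU: m=23.5747, payoff=9.9653, prob=0.002284
UDDUU: m=38.2195, payoff=0.0000, prob=0.013323
DUDUU: m=38.2195, payoff=0.0000, prob=0.013323
UUDUU: m=61.9620, payoff=0.0000, prob=0.077715
DDUUU: m=35.7192, payoff=0.0000, prob=0.013323
UDUUU: m=57.9084, payoff=0.0000, prob=0.077715
DUUUU: m=54.1200, payoff=0.0000, prob=0.077715
UUUUU: m=87.7400, payoff=0.0000, prob=0.453337
Price = Σ prob·payoff / R^5 = 0.204534 / 1.051010 = 0.1946

price = 0.1946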